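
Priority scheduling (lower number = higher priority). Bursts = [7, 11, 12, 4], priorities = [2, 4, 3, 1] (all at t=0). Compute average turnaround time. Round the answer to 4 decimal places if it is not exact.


Sort by priority (ascending = highest first):
Order: [(1, 4), (2, 7), (3, 12), (4, 11)]
Completion times:
  Priority 1, burst=4, C=4
  Priority 2, burst=7, C=11
  Priority 3, burst=12, C=23
  Priority 4, burst=11, C=34
Average turnaround = 72/4 = 18.0

18.0


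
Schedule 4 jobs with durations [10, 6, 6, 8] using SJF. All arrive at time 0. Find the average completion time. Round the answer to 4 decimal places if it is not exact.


SJF order (ascending): [6, 6, 8, 10]
Completion times:
  Job 1: burst=6, C=6
  Job 2: burst=6, C=12
  Job 3: burst=8, C=20
  Job 4: burst=10, C=30
Average completion = 68/4 = 17.0

17.0


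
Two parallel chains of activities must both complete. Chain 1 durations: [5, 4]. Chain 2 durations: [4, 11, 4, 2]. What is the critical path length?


Path A total = 5 + 4 = 9
Path B total = 4 + 11 + 4 + 2 = 21
Critical path = longest path = max(9, 21) = 21

21


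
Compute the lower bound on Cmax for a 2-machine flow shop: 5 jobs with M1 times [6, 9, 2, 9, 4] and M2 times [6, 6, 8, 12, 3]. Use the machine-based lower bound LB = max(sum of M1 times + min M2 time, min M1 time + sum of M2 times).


LB1 = sum(M1 times) + min(M2 times) = 30 + 3 = 33
LB2 = min(M1 times) + sum(M2 times) = 2 + 35 = 37
Lower bound = max(LB1, LB2) = max(33, 37) = 37

37


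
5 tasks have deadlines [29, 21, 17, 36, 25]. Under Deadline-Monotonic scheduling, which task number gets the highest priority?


Sort tasks by relative deadline (ascending):
  Task 3: deadline = 17
  Task 2: deadline = 21
  Task 5: deadline = 25
  Task 1: deadline = 29
  Task 4: deadline = 36
Priority order (highest first): [3, 2, 5, 1, 4]
Highest priority task = 3

3


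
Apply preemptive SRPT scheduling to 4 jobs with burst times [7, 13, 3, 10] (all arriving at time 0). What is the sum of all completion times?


Since all jobs arrive at t=0, SRPT equals SPT ordering.
SPT order: [3, 7, 10, 13]
Completion times:
  Job 1: p=3, C=3
  Job 2: p=7, C=10
  Job 3: p=10, C=20
  Job 4: p=13, C=33
Total completion time = 3 + 10 + 20 + 33 = 66

66


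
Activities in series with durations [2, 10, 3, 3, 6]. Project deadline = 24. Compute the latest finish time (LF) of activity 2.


LF(activity 2) = deadline - sum of successor durations
Successors: activities 3 through 5 with durations [3, 3, 6]
Sum of successor durations = 12
LF = 24 - 12 = 12

12


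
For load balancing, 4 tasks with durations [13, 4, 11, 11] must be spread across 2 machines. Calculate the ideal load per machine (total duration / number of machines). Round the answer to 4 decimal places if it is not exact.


Total processing time = 13 + 4 + 11 + 11 = 39
Number of machines = 2
Ideal balanced load = 39 / 2 = 19.5

19.5


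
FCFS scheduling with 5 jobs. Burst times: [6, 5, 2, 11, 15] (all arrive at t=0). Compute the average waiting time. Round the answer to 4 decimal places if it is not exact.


FCFS order (as given): [6, 5, 2, 11, 15]
Waiting times:
  Job 1: wait = 0
  Job 2: wait = 6
  Job 3: wait = 11
  Job 4: wait = 13
  Job 5: wait = 24
Sum of waiting times = 54
Average waiting time = 54/5 = 10.8

10.8


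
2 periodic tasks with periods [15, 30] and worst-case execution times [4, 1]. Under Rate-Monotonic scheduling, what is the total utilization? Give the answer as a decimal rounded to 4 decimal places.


Compute individual utilizations (exact fractions):
  Task 1: C/T = 4/15 (approx. 0.2667)
  Task 2: C/T = 1/30 (approx. 0.0333)
Total utilization U = 4/15 + 1/30 = 3/10
Rounded to 4 decimal places: U = 0.3000
RM (Liu & Layland) bound for 2 tasks = 0.828427; compare with U = 3/10 (approx. 0.300000)
U <= bound, so schedulable by RM sufficient condition.

0.3000


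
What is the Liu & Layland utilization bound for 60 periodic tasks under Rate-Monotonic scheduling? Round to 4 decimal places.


Compute 2^(1/60) = 1.0116194403
Subtract 1: 1.0116194403 - 1 = 0.0116194403
Multiply by n: 60 * 0.0116194403 = 0.6971664180
Round to 4 dp: 0.6972

0.6972


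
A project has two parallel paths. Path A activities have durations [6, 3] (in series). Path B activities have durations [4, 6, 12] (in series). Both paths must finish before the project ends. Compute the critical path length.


Path A total = 6 + 3 = 9
Path B total = 4 + 6 + 12 = 22
Critical path = longest path = max(9, 22) = 22

22


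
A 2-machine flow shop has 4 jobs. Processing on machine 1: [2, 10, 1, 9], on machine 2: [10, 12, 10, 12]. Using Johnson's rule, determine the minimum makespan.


Apply Johnson's rule:
  Group 1 (a <= b): [(3, 1, 10), (1, 2, 10), (4, 9, 12), (2, 10, 12)]
  Group 2 (a > b): []
Optimal job order: [3, 1, 4, 2]
Schedule:
  Job 3: M1 done at 1, M2 done at 11
  Job 1: M1 done at 3, M2 done at 21
  Job 4: M1 done at 12, M2 done at 33
  Job 2: M1 done at 22, M2 done at 45
Makespan = 45

45


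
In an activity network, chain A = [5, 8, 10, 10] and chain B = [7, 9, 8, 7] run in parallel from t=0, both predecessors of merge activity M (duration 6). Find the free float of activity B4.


ES(B4) = sum of predecessors on chain B = 24
EF(B4) = ES + duration = 24 + 7 = 31
Successor of B4 is M. ES(M) = max(sum(A), sum(B)) = max(33, 31) = 33
Free float = ES(successor) - EF(current) = 33 - 31 = 2

2


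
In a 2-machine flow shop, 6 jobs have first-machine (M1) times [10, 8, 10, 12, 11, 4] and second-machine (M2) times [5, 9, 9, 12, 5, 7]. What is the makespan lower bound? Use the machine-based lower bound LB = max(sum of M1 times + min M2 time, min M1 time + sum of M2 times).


LB1 = sum(M1 times) + min(M2 times) = 55 + 5 = 60
LB2 = min(M1 times) + sum(M2 times) = 4 + 47 = 51
Lower bound = max(LB1, LB2) = max(60, 51) = 60

60


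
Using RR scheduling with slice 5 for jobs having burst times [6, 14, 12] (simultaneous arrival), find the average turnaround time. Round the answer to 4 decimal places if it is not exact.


Time quantum = 5
Execution trace:
  J1 runs 5 units, time = 5
  J2 runs 5 units, time = 10
  J3 runs 5 units, time = 15
  J1 runs 1 units, time = 16
  J2 runs 5 units, time = 21
  J3 runs 5 units, time = 26
  J2 runs 4 units, time = 30
  J3 runs 2 units, time = 32
Finish times: [16, 30, 32]
Average turnaround = 78/3 = 26.0

26.0


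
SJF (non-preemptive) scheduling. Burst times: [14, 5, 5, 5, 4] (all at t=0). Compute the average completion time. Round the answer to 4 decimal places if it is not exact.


SJF order (ascending): [4, 5, 5, 5, 14]
Completion times:
  Job 1: burst=4, C=4
  Job 2: burst=5, C=9
  Job 3: burst=5, C=14
  Job 4: burst=5, C=19
  Job 5: burst=14, C=33
Average completion = 79/5 = 15.8

15.8


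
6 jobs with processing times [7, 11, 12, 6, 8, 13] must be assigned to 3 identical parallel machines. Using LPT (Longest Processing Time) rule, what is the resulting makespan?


Sort jobs in decreasing order (LPT): [13, 12, 11, 8, 7, 6]
Assign each job to the least loaded machine:
  Machine 1: jobs [13, 6], load = 19
  Machine 2: jobs [12, 7], load = 19
  Machine 3: jobs [11, 8], load = 19
Makespan = max load = 19

19


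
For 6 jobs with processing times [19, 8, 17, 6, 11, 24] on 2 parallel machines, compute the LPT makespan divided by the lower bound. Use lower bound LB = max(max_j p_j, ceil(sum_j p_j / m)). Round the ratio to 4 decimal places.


LPT order: [24, 19, 17, 11, 8, 6]
Machine loads after assignment: [43, 42]
LPT makespan = 43
Lower bound = max(max_job, ceil(total/2)) = max(24, 43) = 43
Ratio = 43 / 43 = 1.0

1.0


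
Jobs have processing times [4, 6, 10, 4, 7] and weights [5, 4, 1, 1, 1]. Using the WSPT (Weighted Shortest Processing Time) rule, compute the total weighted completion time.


Compute p/w ratios and sort ascending (WSPT): [(4, 5), (6, 4), (4, 1), (7, 1), (10, 1)]
Compute weighted completion times:
  Job (p=4,w=5): C=4, w*C=5*4=20
  Job (p=6,w=4): C=10, w*C=4*10=40
  Job (p=4,w=1): C=14, w*C=1*14=14
  Job (p=7,w=1): C=21, w*C=1*21=21
  Job (p=10,w=1): C=31, w*C=1*31=31
Total weighted completion time = 126

126


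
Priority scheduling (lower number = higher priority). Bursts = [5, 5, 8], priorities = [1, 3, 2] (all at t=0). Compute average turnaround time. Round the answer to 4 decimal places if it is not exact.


Sort by priority (ascending = highest first):
Order: [(1, 5), (2, 8), (3, 5)]
Completion times:
  Priority 1, burst=5, C=5
  Priority 2, burst=8, C=13
  Priority 3, burst=5, C=18
Average turnaround = 36/3 = 12.0

12.0


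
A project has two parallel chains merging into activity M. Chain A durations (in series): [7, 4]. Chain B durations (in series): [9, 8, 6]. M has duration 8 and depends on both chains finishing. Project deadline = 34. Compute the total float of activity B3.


Forward pass: ES(B3) = sum of predecessors on chain B = 17
EF = ES + duration = 17 + 6 = 23
Backward pass: LF(M) = deadline = 34; LS(M) = 34 - 8 = 26
LF(B3) = LS(M) - sum(successors on chain B) = 26 - 0 = 26
LS = LF - duration = 26 - 6 = 20
Total float = LS - ES = 20 - 17 = 3

3


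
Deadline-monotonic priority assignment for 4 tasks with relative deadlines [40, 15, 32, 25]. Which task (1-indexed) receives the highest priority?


Sort tasks by relative deadline (ascending):
  Task 2: deadline = 15
  Task 4: deadline = 25
  Task 3: deadline = 32
  Task 1: deadline = 40
Priority order (highest first): [2, 4, 3, 1]
Highest priority task = 2

2


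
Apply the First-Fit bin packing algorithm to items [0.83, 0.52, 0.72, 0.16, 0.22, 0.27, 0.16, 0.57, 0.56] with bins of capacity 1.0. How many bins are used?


Place items sequentially using First-Fit:
  Item 0.83 -> new Bin 1
  Item 0.52 -> new Bin 2
  Item 0.72 -> new Bin 3
  Item 0.16 -> Bin 1 (now 0.99)
  Item 0.22 -> Bin 2 (now 0.74)
  Item 0.27 -> Bin 3 (now 0.99)
  Item 0.16 -> Bin 2 (now 0.9)
  Item 0.57 -> new Bin 4
  Item 0.56 -> new Bin 5
Total bins used = 5

5


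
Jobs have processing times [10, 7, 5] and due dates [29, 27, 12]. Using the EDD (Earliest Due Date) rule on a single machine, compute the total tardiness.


Sort by due date (EDD order): [(5, 12), (7, 27), (10, 29)]
Compute completion times and tardiness:
  Job 1: p=5, d=12, C=5, tardiness=max(0,5-12)=0
  Job 2: p=7, d=27, C=12, tardiness=max(0,12-27)=0
  Job 3: p=10, d=29, C=22, tardiness=max(0,22-29)=0
Total tardiness = 0

0


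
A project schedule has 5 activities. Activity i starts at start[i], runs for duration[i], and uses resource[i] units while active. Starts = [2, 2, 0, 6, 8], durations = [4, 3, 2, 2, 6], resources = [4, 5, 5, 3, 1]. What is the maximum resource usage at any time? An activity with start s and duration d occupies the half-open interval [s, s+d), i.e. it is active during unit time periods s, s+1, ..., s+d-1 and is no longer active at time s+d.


Each activity i is active on [start_i, start_i + duration_i).
Compute total resource usage per time slot:
  t=0: active resources = [5], total = 5
  t=1: active resources = [5], total = 5
  t=2: active resources = [4, 5], total = 9
  t=3: active resources = [4, 5], total = 9
  t=4: active resources = [4, 5], total = 9
  t=5: active resources = [4], total = 4
  t=6: active resources = [3], total = 3
  t=7: active resources = [3], total = 3
  t=8: active resources = [1], total = 1
  t=9: active resources = [1], total = 1
  t=10: active resources = [1], total = 1
  t=11: active resources = [1], total = 1
  t=12: active resources = [1], total = 1
  t=13: active resources = [1], total = 1
Peak resource demand = 9

9


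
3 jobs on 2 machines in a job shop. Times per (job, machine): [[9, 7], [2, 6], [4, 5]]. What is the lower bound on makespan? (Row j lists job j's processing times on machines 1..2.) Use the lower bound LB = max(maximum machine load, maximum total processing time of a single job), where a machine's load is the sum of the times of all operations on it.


Machine loads:
  Machine 1: 9 + 2 + 4 = 15
  Machine 2: 7 + 6 + 5 = 18
Max machine load = 18
Job totals:
  Job 1: 16
  Job 2: 8
  Job 3: 9
Max job total = 16
Lower bound = max(18, 16) = 18

18


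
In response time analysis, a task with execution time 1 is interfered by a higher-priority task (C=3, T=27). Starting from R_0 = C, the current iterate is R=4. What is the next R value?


R_next = C + ceil(R_prev / T_hp) * C_hp
ceil(4 / 27) = ceil(0.1481) = 1
Interference = 1 * 3 = 3
R_next = 1 + 3 = 4
R_next = R_prev, so the iteration has converged (response time = 4).

4


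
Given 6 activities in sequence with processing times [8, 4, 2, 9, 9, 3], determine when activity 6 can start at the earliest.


Activity 6 starts after activities 1 through 5 complete.
Predecessor durations: [8, 4, 2, 9, 9]
ES = 8 + 4 + 2 + 9 + 9 = 32

32


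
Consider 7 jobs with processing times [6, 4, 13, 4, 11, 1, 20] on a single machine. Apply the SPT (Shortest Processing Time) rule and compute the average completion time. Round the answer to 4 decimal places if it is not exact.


Sort jobs by processing time (SPT order): [1, 4, 4, 6, 11, 13, 20]
Compute completion times sequentially:
  Job 1: processing = 1, completes at 1
  Job 2: processing = 4, completes at 5
  Job 3: processing = 4, completes at 9
  Job 4: processing = 6, completes at 15
  Job 5: processing = 11, completes at 26
  Job 6: processing = 13, completes at 39
  Job 7: processing = 20, completes at 59
Sum of completion times = 154
Average completion time = 154/7 = 22.0

22.0


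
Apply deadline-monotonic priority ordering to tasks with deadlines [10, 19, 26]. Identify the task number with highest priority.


Sort tasks by relative deadline (ascending):
  Task 1: deadline = 10
  Task 2: deadline = 19
  Task 3: deadline = 26
Priority order (highest first): [1, 2, 3]
Highest priority task = 1

1


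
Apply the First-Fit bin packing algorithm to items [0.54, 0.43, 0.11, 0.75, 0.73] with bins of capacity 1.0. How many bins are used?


Place items sequentially using First-Fit:
  Item 0.54 -> new Bin 1
  Item 0.43 -> Bin 1 (now 0.97)
  Item 0.11 -> new Bin 2
  Item 0.75 -> Bin 2 (now 0.86)
  Item 0.73 -> new Bin 3
Total bins used = 3

3


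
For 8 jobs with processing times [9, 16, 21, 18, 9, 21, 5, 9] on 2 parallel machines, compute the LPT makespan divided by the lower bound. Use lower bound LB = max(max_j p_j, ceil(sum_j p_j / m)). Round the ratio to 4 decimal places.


LPT order: [21, 21, 18, 16, 9, 9, 9, 5]
Machine loads after assignment: [53, 55]
LPT makespan = 55
Lower bound = max(max_job, ceil(total/2)) = max(21, 54) = 54
Ratio = 55 / 54 = 1.0185

1.0185


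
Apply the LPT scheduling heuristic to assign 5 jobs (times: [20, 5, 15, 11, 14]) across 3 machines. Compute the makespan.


Sort jobs in decreasing order (LPT): [20, 15, 14, 11, 5]
Assign each job to the least loaded machine:
  Machine 1: jobs [20], load = 20
  Machine 2: jobs [15, 5], load = 20
  Machine 3: jobs [14, 11], load = 25
Makespan = max load = 25

25


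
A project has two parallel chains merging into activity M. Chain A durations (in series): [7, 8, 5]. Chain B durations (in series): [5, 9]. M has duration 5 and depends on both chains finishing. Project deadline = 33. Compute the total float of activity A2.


Forward pass: ES(A2) = sum of predecessors on chain A = 7
EF = ES + duration = 7 + 8 = 15
Backward pass: LF(M) = deadline = 33; LS(M) = 33 - 5 = 28
LF(A2) = LS(M) - sum(successors on chain A) = 28 - 5 = 23
LS = LF - duration = 23 - 8 = 15
Total float = LS - ES = 15 - 7 = 8

8


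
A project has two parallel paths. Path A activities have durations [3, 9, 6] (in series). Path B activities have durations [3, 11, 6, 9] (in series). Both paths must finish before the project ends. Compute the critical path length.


Path A total = 3 + 9 + 6 = 18
Path B total = 3 + 11 + 6 + 9 = 29
Critical path = longest path = max(18, 29) = 29

29


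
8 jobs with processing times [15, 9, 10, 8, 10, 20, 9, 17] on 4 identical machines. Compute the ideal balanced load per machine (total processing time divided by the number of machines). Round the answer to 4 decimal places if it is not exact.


Total processing time = 15 + 9 + 10 + 8 + 10 + 20 + 9 + 17 = 98
Number of machines = 4
Ideal balanced load = 98 / 4 = 24.5

24.5


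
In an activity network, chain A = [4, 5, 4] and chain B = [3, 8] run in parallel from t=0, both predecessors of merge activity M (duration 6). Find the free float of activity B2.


ES(B2) = sum of predecessors on chain B = 3
EF(B2) = ES + duration = 3 + 8 = 11
Successor of B2 is M. ES(M) = max(sum(A), sum(B)) = max(13, 11) = 13
Free float = ES(successor) - EF(current) = 13 - 11 = 2

2


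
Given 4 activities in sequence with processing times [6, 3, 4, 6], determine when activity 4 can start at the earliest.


Activity 4 starts after activities 1 through 3 complete.
Predecessor durations: [6, 3, 4]
ES = 6 + 3 + 4 = 13

13


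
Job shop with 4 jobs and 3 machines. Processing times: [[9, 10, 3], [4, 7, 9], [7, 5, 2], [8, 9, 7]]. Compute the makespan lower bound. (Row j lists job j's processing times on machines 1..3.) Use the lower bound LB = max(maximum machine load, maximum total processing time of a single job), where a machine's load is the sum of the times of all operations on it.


Machine loads:
  Machine 1: 9 + 4 + 7 + 8 = 28
  Machine 2: 10 + 7 + 5 + 9 = 31
  Machine 3: 3 + 9 + 2 + 7 = 21
Max machine load = 31
Job totals:
  Job 1: 22
  Job 2: 20
  Job 3: 14
  Job 4: 24
Max job total = 24
Lower bound = max(31, 24) = 31

31


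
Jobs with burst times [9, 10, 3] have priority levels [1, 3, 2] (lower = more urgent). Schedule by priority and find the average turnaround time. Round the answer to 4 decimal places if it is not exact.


Sort by priority (ascending = highest first):
Order: [(1, 9), (2, 3), (3, 10)]
Completion times:
  Priority 1, burst=9, C=9
  Priority 2, burst=3, C=12
  Priority 3, burst=10, C=22
Average turnaround = 43/3 = 14.3333

14.3333


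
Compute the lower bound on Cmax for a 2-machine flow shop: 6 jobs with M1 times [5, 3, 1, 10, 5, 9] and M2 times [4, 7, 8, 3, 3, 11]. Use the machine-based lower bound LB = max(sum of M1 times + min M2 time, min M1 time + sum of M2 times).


LB1 = sum(M1 times) + min(M2 times) = 33 + 3 = 36
LB2 = min(M1 times) + sum(M2 times) = 1 + 36 = 37
Lower bound = max(LB1, LB2) = max(36, 37) = 37

37


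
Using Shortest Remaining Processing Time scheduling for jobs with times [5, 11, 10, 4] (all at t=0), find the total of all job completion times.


Since all jobs arrive at t=0, SRPT equals SPT ordering.
SPT order: [4, 5, 10, 11]
Completion times:
  Job 1: p=4, C=4
  Job 2: p=5, C=9
  Job 3: p=10, C=19
  Job 4: p=11, C=30
Total completion time = 4 + 9 + 19 + 30 = 62

62


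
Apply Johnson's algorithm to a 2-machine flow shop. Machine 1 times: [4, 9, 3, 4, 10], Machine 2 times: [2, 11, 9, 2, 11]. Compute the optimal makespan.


Apply Johnson's rule:
  Group 1 (a <= b): [(3, 3, 9), (2, 9, 11), (5, 10, 11)]
  Group 2 (a > b): [(1, 4, 2), (4, 4, 2)]
Optimal job order: [3, 2, 5, 1, 4]
Schedule:
  Job 3: M1 done at 3, M2 done at 12
  Job 2: M1 done at 12, M2 done at 23
  Job 5: M1 done at 22, M2 done at 34
  Job 1: M1 done at 26, M2 done at 36
  Job 4: M1 done at 30, M2 done at 38
Makespan = 38

38


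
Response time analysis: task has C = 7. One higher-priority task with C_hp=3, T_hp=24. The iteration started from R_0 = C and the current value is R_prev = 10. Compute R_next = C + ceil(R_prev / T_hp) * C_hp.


R_next = C + ceil(R_prev / T_hp) * C_hp
ceil(10 / 24) = ceil(0.4167) = 1
Interference = 1 * 3 = 3
R_next = 7 + 3 = 10
R_next = R_prev, so the iteration has converged (response time = 10).

10


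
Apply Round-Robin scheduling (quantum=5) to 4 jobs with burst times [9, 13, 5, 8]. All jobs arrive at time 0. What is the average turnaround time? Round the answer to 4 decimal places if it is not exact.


Time quantum = 5
Execution trace:
  J1 runs 5 units, time = 5
  J2 runs 5 units, time = 10
  J3 runs 5 units, time = 15
  J4 runs 5 units, time = 20
  J1 runs 4 units, time = 24
  J2 runs 5 units, time = 29
  J4 runs 3 units, time = 32
  J2 runs 3 units, time = 35
Finish times: [24, 35, 15, 32]
Average turnaround = 106/4 = 26.5

26.5


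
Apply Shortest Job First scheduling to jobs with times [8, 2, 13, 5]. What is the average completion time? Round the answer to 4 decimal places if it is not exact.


SJF order (ascending): [2, 5, 8, 13]
Completion times:
  Job 1: burst=2, C=2
  Job 2: burst=5, C=7
  Job 3: burst=8, C=15
  Job 4: burst=13, C=28
Average completion = 52/4 = 13.0

13.0


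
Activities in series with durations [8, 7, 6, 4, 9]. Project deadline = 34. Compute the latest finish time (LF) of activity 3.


LF(activity 3) = deadline - sum of successor durations
Successors: activities 4 through 5 with durations [4, 9]
Sum of successor durations = 13
LF = 34 - 13 = 21

21


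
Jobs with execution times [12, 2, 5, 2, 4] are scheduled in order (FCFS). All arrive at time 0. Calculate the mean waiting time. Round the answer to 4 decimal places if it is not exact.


FCFS order (as given): [12, 2, 5, 2, 4]
Waiting times:
  Job 1: wait = 0
  Job 2: wait = 12
  Job 3: wait = 14
  Job 4: wait = 19
  Job 5: wait = 21
Sum of waiting times = 66
Average waiting time = 66/5 = 13.2

13.2


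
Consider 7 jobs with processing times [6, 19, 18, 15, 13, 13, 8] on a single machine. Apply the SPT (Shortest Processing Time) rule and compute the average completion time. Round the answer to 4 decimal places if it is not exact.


Sort jobs by processing time (SPT order): [6, 8, 13, 13, 15, 18, 19]
Compute completion times sequentially:
  Job 1: processing = 6, completes at 6
  Job 2: processing = 8, completes at 14
  Job 3: processing = 13, completes at 27
  Job 4: processing = 13, completes at 40
  Job 5: processing = 15, completes at 55
  Job 6: processing = 18, completes at 73
  Job 7: processing = 19, completes at 92
Sum of completion times = 307
Average completion time = 307/7 = 43.8571

43.8571


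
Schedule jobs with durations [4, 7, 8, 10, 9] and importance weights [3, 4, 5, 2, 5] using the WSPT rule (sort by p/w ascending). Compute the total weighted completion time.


Compute p/w ratios and sort ascending (WSPT): [(4, 3), (8, 5), (7, 4), (9, 5), (10, 2)]
Compute weighted completion times:
  Job (p=4,w=3): C=4, w*C=3*4=12
  Job (p=8,w=5): C=12, w*C=5*12=60
  Job (p=7,w=4): C=19, w*C=4*19=76
  Job (p=9,w=5): C=28, w*C=5*28=140
  Job (p=10,w=2): C=38, w*C=2*38=76
Total weighted completion time = 364

364


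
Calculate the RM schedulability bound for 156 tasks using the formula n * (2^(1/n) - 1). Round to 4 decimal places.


Compute 2^(1/156) = 1.0044531370
Subtract 1: 1.0044531370 - 1 = 0.0044531370
Multiply by n: 156 * 0.0044531370 = 0.6946893720
Round to 4 dp: 0.6947

0.6947


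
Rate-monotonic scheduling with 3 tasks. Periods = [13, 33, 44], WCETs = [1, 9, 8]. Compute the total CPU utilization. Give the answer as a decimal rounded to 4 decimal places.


Compute individual utilizations (exact fractions):
  Task 1: C/T = 1/13 (approx. 0.0769)
  Task 2: C/T = 9/33 = 3/11 (approx. 0.2727)
  Task 3: C/T = 8/44 = 2/11 (approx. 0.1818)
Total utilization U = 1/13 + 3/11 + 2/11 = 76/143
Rounded to 4 decimal places: U = 0.5315
RM (Liu & Layland) bound for 3 tasks = 0.779763; compare with U = 76/143 (approx. 0.531469)
U <= bound, so schedulable by RM sufficient condition.

0.5315


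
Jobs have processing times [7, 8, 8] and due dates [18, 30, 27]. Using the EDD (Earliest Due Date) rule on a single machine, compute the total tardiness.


Sort by due date (EDD order): [(7, 18), (8, 27), (8, 30)]
Compute completion times and tardiness:
  Job 1: p=7, d=18, C=7, tardiness=max(0,7-18)=0
  Job 2: p=8, d=27, C=15, tardiness=max(0,15-27)=0
  Job 3: p=8, d=30, C=23, tardiness=max(0,23-30)=0
Total tardiness = 0

0


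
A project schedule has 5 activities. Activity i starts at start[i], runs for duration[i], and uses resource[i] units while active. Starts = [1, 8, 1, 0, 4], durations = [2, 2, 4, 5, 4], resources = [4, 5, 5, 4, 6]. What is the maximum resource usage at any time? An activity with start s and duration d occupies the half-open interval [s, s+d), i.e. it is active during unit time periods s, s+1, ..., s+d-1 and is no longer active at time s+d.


Each activity i is active on [start_i, start_i + duration_i).
Compute total resource usage per time slot:
  t=0: active resources = [4], total = 4
  t=1: active resources = [4, 5, 4], total = 13
  t=2: active resources = [4, 5, 4], total = 13
  t=3: active resources = [5, 4], total = 9
  t=4: active resources = [5, 4, 6], total = 15
  t=5: active resources = [6], total = 6
  t=6: active resources = [6], total = 6
  t=7: active resources = [6], total = 6
  t=8: active resources = [5], total = 5
  t=9: active resources = [5], total = 5
Peak resource demand = 15

15


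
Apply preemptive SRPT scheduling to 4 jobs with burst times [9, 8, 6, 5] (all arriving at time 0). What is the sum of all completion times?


Since all jobs arrive at t=0, SRPT equals SPT ordering.
SPT order: [5, 6, 8, 9]
Completion times:
  Job 1: p=5, C=5
  Job 2: p=6, C=11
  Job 3: p=8, C=19
  Job 4: p=9, C=28
Total completion time = 5 + 11 + 19 + 28 = 63

63


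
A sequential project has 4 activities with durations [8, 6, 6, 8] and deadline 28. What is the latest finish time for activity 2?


LF(activity 2) = deadline - sum of successor durations
Successors: activities 3 through 4 with durations [6, 8]
Sum of successor durations = 14
LF = 28 - 14 = 14

14


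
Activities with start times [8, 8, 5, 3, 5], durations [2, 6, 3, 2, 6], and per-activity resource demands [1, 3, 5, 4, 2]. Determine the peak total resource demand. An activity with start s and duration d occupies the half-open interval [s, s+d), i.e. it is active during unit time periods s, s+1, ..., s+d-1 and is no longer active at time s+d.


Each activity i is active on [start_i, start_i + duration_i).
Compute total resource usage per time slot:
  t=0: active resources = [], total = 0
  t=1: active resources = [], total = 0
  t=2: active resources = [], total = 0
  t=3: active resources = [4], total = 4
  t=4: active resources = [4], total = 4
  t=5: active resources = [5, 2], total = 7
  t=6: active resources = [5, 2], total = 7
  t=7: active resources = [5, 2], total = 7
  t=8: active resources = [1, 3, 2], total = 6
  t=9: active resources = [1, 3, 2], total = 6
  t=10: active resources = [3, 2], total = 5
  t=11: active resources = [3], total = 3
  t=12: active resources = [3], total = 3
  t=13: active resources = [3], total = 3
Peak resource demand = 7

7


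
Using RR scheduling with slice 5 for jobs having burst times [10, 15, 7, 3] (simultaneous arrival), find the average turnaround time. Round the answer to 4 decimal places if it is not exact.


Time quantum = 5
Execution trace:
  J1 runs 5 units, time = 5
  J2 runs 5 units, time = 10
  J3 runs 5 units, time = 15
  J4 runs 3 units, time = 18
  J1 runs 5 units, time = 23
  J2 runs 5 units, time = 28
  J3 runs 2 units, time = 30
  J2 runs 5 units, time = 35
Finish times: [23, 35, 30, 18]
Average turnaround = 106/4 = 26.5

26.5


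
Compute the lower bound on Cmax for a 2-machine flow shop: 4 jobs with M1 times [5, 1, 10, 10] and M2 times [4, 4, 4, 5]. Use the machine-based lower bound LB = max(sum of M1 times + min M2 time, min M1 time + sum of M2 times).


LB1 = sum(M1 times) + min(M2 times) = 26 + 4 = 30
LB2 = min(M1 times) + sum(M2 times) = 1 + 17 = 18
Lower bound = max(LB1, LB2) = max(30, 18) = 30

30


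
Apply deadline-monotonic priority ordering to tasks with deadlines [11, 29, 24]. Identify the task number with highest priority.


Sort tasks by relative deadline (ascending):
  Task 1: deadline = 11
  Task 3: deadline = 24
  Task 2: deadline = 29
Priority order (highest first): [1, 3, 2]
Highest priority task = 1

1


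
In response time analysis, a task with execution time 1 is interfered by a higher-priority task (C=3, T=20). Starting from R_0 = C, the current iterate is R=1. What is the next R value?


R_next = C + ceil(R_prev / T_hp) * C_hp
ceil(1 / 20) = ceil(0.05) = 1
Interference = 1 * 3 = 3
R_next = 1 + 3 = 4

4


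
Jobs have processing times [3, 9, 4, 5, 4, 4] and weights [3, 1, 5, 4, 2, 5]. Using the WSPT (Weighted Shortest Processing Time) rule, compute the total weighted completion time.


Compute p/w ratios and sort ascending (WSPT): [(4, 5), (4, 5), (3, 3), (5, 4), (4, 2), (9, 1)]
Compute weighted completion times:
  Job (p=4,w=5): C=4, w*C=5*4=20
  Job (p=4,w=5): C=8, w*C=5*8=40
  Job (p=3,w=3): C=11, w*C=3*11=33
  Job (p=5,w=4): C=16, w*C=4*16=64
  Job (p=4,w=2): C=20, w*C=2*20=40
  Job (p=9,w=1): C=29, w*C=1*29=29
Total weighted completion time = 226

226


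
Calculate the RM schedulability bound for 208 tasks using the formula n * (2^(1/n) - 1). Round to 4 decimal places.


Compute 2^(1/208) = 1.0033379971
Subtract 1: 1.0033379971 - 1 = 0.0033379971
Multiply by n: 208 * 0.0033379971 = 0.6943033968
Round to 4 dp: 0.6943

0.6943


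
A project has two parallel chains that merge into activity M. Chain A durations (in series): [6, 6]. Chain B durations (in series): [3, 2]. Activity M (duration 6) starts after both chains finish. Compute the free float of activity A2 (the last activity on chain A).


ES(A2) = sum of predecessors on chain A = 6
EF(A2) = ES + duration = 6 + 6 = 12
Successor of A2 is M. ES(M) = max(sum(A), sum(B)) = max(12, 5) = 12
Free float = ES(successor) - EF(current) = 12 - 12 = 0

0


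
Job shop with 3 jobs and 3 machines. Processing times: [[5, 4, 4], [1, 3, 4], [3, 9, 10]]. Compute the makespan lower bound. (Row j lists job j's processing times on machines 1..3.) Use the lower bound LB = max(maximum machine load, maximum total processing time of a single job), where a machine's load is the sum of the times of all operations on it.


Machine loads:
  Machine 1: 5 + 1 + 3 = 9
  Machine 2: 4 + 3 + 9 = 16
  Machine 3: 4 + 4 + 10 = 18
Max machine load = 18
Job totals:
  Job 1: 13
  Job 2: 8
  Job 3: 22
Max job total = 22
Lower bound = max(18, 22) = 22

22


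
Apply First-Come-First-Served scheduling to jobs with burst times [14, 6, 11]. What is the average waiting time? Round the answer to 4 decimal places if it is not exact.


FCFS order (as given): [14, 6, 11]
Waiting times:
  Job 1: wait = 0
  Job 2: wait = 14
  Job 3: wait = 20
Sum of waiting times = 34
Average waiting time = 34/3 = 11.3333

11.3333


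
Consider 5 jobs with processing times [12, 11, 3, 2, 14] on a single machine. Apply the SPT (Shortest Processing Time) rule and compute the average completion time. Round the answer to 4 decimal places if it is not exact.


Sort jobs by processing time (SPT order): [2, 3, 11, 12, 14]
Compute completion times sequentially:
  Job 1: processing = 2, completes at 2
  Job 2: processing = 3, completes at 5
  Job 3: processing = 11, completes at 16
  Job 4: processing = 12, completes at 28
  Job 5: processing = 14, completes at 42
Sum of completion times = 93
Average completion time = 93/5 = 18.6

18.6


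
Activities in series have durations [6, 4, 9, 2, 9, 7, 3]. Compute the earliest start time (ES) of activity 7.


Activity 7 starts after activities 1 through 6 complete.
Predecessor durations: [6, 4, 9, 2, 9, 7]
ES = 6 + 4 + 9 + 2 + 9 + 7 = 37

37


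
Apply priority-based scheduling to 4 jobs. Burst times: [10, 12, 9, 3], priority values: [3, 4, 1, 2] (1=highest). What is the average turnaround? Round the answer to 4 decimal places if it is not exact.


Sort by priority (ascending = highest first):
Order: [(1, 9), (2, 3), (3, 10), (4, 12)]
Completion times:
  Priority 1, burst=9, C=9
  Priority 2, burst=3, C=12
  Priority 3, burst=10, C=22
  Priority 4, burst=12, C=34
Average turnaround = 77/4 = 19.25

19.25


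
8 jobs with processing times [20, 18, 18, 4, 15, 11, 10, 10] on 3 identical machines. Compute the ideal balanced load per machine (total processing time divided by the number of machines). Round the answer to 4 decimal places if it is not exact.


Total processing time = 20 + 18 + 18 + 4 + 15 + 11 + 10 + 10 = 106
Number of machines = 3
Ideal balanced load = 106 / 3 = 35.3333

35.3333


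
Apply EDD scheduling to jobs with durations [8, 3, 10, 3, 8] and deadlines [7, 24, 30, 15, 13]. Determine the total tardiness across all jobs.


Sort by due date (EDD order): [(8, 7), (8, 13), (3, 15), (3, 24), (10, 30)]
Compute completion times and tardiness:
  Job 1: p=8, d=7, C=8, tardiness=max(0,8-7)=1
  Job 2: p=8, d=13, C=16, tardiness=max(0,16-13)=3
  Job 3: p=3, d=15, C=19, tardiness=max(0,19-15)=4
  Job 4: p=3, d=24, C=22, tardiness=max(0,22-24)=0
  Job 5: p=10, d=30, C=32, tardiness=max(0,32-30)=2
Total tardiness = 10

10


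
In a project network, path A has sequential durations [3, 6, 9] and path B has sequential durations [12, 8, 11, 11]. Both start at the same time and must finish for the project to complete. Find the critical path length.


Path A total = 3 + 6 + 9 = 18
Path B total = 12 + 8 + 11 + 11 = 42
Critical path = longest path = max(18, 42) = 42

42


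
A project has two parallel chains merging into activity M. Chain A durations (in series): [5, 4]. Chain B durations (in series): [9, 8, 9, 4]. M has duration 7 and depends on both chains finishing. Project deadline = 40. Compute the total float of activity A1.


Forward pass: ES(A1) = sum of predecessors on chain A = 0
EF = ES + duration = 0 + 5 = 5
Backward pass: LF(M) = deadline = 40; LS(M) = 40 - 7 = 33
LF(A1) = LS(M) - sum(successors on chain A) = 33 - 4 = 29
LS = LF - duration = 29 - 5 = 24
Total float = LS - ES = 24 - 0 = 24

24


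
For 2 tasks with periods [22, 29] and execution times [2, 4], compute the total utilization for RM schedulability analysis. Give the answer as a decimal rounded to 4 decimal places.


Compute individual utilizations (exact fractions):
  Task 1: C/T = 2/22 = 1/11 (approx. 0.0909)
  Task 2: C/T = 4/29 (approx. 0.1379)
Total utilization U = 1/11 + 4/29 = 73/319
Rounded to 4 decimal places: U = 0.2288
RM (Liu & Layland) bound for 2 tasks = 0.828427; compare with U = 73/319 (approx. 0.228840)
U <= bound, so schedulable by RM sufficient condition.

0.2288


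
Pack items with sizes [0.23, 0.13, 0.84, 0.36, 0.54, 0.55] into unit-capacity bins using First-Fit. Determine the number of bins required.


Place items sequentially using First-Fit:
  Item 0.23 -> new Bin 1
  Item 0.13 -> Bin 1 (now 0.36)
  Item 0.84 -> new Bin 2
  Item 0.36 -> Bin 1 (now 0.72)
  Item 0.54 -> new Bin 3
  Item 0.55 -> new Bin 4
Total bins used = 4

4


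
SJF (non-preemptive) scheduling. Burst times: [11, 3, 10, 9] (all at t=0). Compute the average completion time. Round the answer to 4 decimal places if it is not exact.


SJF order (ascending): [3, 9, 10, 11]
Completion times:
  Job 1: burst=3, C=3
  Job 2: burst=9, C=12
  Job 3: burst=10, C=22
  Job 4: burst=11, C=33
Average completion = 70/4 = 17.5

17.5


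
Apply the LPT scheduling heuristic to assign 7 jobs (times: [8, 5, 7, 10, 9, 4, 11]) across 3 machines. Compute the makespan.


Sort jobs in decreasing order (LPT): [11, 10, 9, 8, 7, 5, 4]
Assign each job to the least loaded machine:
  Machine 1: jobs [11, 5, 4], load = 20
  Machine 2: jobs [10, 7], load = 17
  Machine 3: jobs [9, 8], load = 17
Makespan = max load = 20

20


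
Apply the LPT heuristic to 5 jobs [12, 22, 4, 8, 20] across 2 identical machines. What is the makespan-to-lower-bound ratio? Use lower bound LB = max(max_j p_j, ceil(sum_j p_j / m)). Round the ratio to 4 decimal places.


LPT order: [22, 20, 12, 8, 4]
Machine loads after assignment: [34, 32]
LPT makespan = 34
Lower bound = max(max_job, ceil(total/2)) = max(22, 33) = 33
Ratio = 34 / 33 = 1.0303

1.0303


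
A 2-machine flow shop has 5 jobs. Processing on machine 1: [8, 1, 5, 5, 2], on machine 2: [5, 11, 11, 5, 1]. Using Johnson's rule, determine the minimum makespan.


Apply Johnson's rule:
  Group 1 (a <= b): [(2, 1, 11), (3, 5, 11), (4, 5, 5)]
  Group 2 (a > b): [(1, 8, 5), (5, 2, 1)]
Optimal job order: [2, 3, 4, 1, 5]
Schedule:
  Job 2: M1 done at 1, M2 done at 12
  Job 3: M1 done at 6, M2 done at 23
  Job 4: M1 done at 11, M2 done at 28
  Job 1: M1 done at 19, M2 done at 33
  Job 5: M1 done at 21, M2 done at 34
Makespan = 34

34


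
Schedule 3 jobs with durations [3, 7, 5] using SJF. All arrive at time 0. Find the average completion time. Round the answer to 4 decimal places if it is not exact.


SJF order (ascending): [3, 5, 7]
Completion times:
  Job 1: burst=3, C=3
  Job 2: burst=5, C=8
  Job 3: burst=7, C=15
Average completion = 26/3 = 8.6667

8.6667


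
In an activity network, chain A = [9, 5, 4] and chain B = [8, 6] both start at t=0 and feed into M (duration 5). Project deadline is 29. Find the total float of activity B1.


Forward pass: ES(B1) = sum of predecessors on chain B = 0
EF = ES + duration = 0 + 8 = 8
Backward pass: LF(M) = deadline = 29; LS(M) = 29 - 5 = 24
LF(B1) = LS(M) - sum(successors on chain B) = 24 - 6 = 18
LS = LF - duration = 18 - 8 = 10
Total float = LS - ES = 10 - 0 = 10

10


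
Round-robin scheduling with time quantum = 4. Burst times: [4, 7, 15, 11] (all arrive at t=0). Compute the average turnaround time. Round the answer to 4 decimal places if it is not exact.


Time quantum = 4
Execution trace:
  J1 runs 4 units, time = 4
  J2 runs 4 units, time = 8
  J3 runs 4 units, time = 12
  J4 runs 4 units, time = 16
  J2 runs 3 units, time = 19
  J3 runs 4 units, time = 23
  J4 runs 4 units, time = 27
  J3 runs 4 units, time = 31
  J4 runs 3 units, time = 34
  J3 runs 3 units, time = 37
Finish times: [4, 19, 37, 34]
Average turnaround = 94/4 = 23.5

23.5


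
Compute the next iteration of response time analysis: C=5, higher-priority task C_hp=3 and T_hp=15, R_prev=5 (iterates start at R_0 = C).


R_next = C + ceil(R_prev / T_hp) * C_hp
ceil(5 / 15) = ceil(0.3333) = 1
Interference = 1 * 3 = 3
R_next = 5 + 3 = 8

8


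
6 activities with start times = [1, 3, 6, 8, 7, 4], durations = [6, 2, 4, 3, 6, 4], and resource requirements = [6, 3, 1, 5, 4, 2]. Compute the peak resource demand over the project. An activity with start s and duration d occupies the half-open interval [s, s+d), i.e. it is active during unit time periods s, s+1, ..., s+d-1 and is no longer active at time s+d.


Each activity i is active on [start_i, start_i + duration_i).
Compute total resource usage per time slot:
  t=0: active resources = [], total = 0
  t=1: active resources = [6], total = 6
  t=2: active resources = [6], total = 6
  t=3: active resources = [6, 3], total = 9
  t=4: active resources = [6, 3, 2], total = 11
  t=5: active resources = [6, 2], total = 8
  t=6: active resources = [6, 1, 2], total = 9
  t=7: active resources = [1, 4, 2], total = 7
  t=8: active resources = [1, 5, 4], total = 10
  t=9: active resources = [1, 5, 4], total = 10
  t=10: active resources = [5, 4], total = 9
  t=11: active resources = [4], total = 4
  t=12: active resources = [4], total = 4
Peak resource demand = 11

11


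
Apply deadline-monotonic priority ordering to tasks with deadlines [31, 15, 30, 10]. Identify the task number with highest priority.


Sort tasks by relative deadline (ascending):
  Task 4: deadline = 10
  Task 2: deadline = 15
  Task 3: deadline = 30
  Task 1: deadline = 31
Priority order (highest first): [4, 2, 3, 1]
Highest priority task = 4

4


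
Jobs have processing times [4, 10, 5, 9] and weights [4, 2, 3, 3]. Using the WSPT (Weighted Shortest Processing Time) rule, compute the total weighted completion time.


Compute p/w ratios and sort ascending (WSPT): [(4, 4), (5, 3), (9, 3), (10, 2)]
Compute weighted completion times:
  Job (p=4,w=4): C=4, w*C=4*4=16
  Job (p=5,w=3): C=9, w*C=3*9=27
  Job (p=9,w=3): C=18, w*C=3*18=54
  Job (p=10,w=2): C=28, w*C=2*28=56
Total weighted completion time = 153

153


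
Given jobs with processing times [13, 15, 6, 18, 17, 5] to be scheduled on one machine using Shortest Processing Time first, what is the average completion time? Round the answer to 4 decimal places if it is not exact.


Sort jobs by processing time (SPT order): [5, 6, 13, 15, 17, 18]
Compute completion times sequentially:
  Job 1: processing = 5, completes at 5
  Job 2: processing = 6, completes at 11
  Job 3: processing = 13, completes at 24
  Job 4: processing = 15, completes at 39
  Job 5: processing = 17, completes at 56
  Job 6: processing = 18, completes at 74
Sum of completion times = 209
Average completion time = 209/6 = 34.8333

34.8333
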